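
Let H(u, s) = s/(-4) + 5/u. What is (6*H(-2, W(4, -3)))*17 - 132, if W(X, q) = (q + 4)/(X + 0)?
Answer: -3147/8 ≈ -393.38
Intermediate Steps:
W(X, q) = (4 + q)/X
H(u, s) = 5/u - s/4 (H(u, s) = s*(-1/4) + 5/u = -s/4 + 5/u = 5/u - s/4)
(6*H(-2, W(4, -3)))*17 - 132 = (6*(5/(-2) - (4 - 3)/(4*4)))*17 - 132 = (6*(5*(-1/2) - 1/16))*17 - 132 = (6*(-5/2 - 1/4*1/4))*17 - 132 = (6*(-5/2 - 1/16))*17 - 132 = (6*(-41/16))*17 - 132 = -123/8*17 - 132 = -2091/8 - 132 = -3147/8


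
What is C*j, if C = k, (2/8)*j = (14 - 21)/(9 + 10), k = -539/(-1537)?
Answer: -15092/29203 ≈ -0.51680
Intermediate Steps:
k = 539/1537 (k = -539*(-1/1537) = 539/1537 ≈ 0.35068)
j = -28/19 (j = 4*((14 - 21)/(9 + 10)) = 4*(-7/19) = -28/19 ≈ -1.4737)
C = 539/1537 ≈ 0.35068
C*j = (539/1537)*(-28/19) = -15092/29203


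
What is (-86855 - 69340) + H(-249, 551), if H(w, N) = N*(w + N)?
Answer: 10207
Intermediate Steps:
H(w, N) = N*(N + w)
(-86855 - 69340) + H(-249, 551) = (-86855 - 69340) + 551*(551 - 249) = -156195 + 551*302 = -156195 + 166402 = 10207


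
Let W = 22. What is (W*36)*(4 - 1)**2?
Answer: 7128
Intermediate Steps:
(W*36)*(4 - 1)**2 = (22*36)*(4 - 1)**2 = 792*3**2 = 792*9 = 7128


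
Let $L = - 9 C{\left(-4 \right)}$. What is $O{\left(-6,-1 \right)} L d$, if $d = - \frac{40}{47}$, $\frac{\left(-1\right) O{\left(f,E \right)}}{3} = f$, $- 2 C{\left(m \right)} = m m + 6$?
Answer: $- \frac{71280}{47} \approx -1516.6$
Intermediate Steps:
$C{\left(m \right)} = -3 - \frac{m^{2}}{2}$ ($C{\left(m \right)} = - \frac{m m + 6}{2} = - \frac{m^{2} + 6}{2} = - \frac{6 + m^{2}}{2} = -3 - \frac{m^{2}}{2}$)
$O{\left(f,E \right)} = - 3 f$
$L = 99$ ($L = - 9 \left(-3 - \frac{\left(-4\right)^{2}}{2}\right) = - 9 \left(-3 - 8\right) = \left(-9\right) \left(-11\right) = 99$)
$d = - \frac{40}{47}$ ($d = \left(-40\right) \frac{1}{47} = - \frac{40}{47} \approx -0.85106$)
$O{\left(-6,-1 \right)} L d = \left(-3\right) \left(-6\right) 99 \left(- \frac{40}{47}\right) = 18 \cdot 99 \left(- \frac{40}{47}\right) = 1782 \left(- \frac{40}{47}\right) = - \frac{71280}{47}$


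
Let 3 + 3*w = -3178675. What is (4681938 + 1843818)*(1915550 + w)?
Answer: 5585986228944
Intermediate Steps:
w = -3178678/3 (w = -1 + (⅓)*(-3178675) = -1 - 3178675/3 = -3178678/3 ≈ -1.0596e+6)
(4681938 + 1843818)*(1915550 + w) = (4681938 + 1843818)*(1915550 - 3178678/3) = 6525756*(2567972/3) = 5585986228944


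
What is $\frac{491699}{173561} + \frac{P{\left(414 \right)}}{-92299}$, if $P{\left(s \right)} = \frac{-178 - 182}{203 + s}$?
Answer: $\frac{28001574624577}{9884035657963} \approx 2.833$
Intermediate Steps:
$P{\left(s \right)} = - \frac{360}{203 + s}$
$\frac{491699}{173561} + \frac{P{\left(414 \right)}}{-92299} = \frac{491699}{173561} + \frac{\left(-360\right) \frac{1}{203 + 414}}{-92299} = 491699 \cdot \frac{1}{173561} + - \frac{360}{617} \left(- \frac{1}{92299}\right) = \frac{491699}{173561} + \left(-360\right) \frac{1}{617} \left(- \frac{1}{92299}\right) = \frac{491699}{173561} - - \frac{360}{56948483} = \frac{491699}{173561} + \frac{360}{56948483} = \frac{28001574624577}{9884035657963}$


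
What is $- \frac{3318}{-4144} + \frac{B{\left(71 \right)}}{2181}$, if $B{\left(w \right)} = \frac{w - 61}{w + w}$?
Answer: $\frac{36701167}{45835896} \approx 0.80071$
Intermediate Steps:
$B{\left(w \right)} = \frac{-61 + w}{2 w}$
$- \frac{3318}{-4144} + \frac{B{\left(71 \right)}}{2181} = - \frac{3318}{-4144} + \frac{\frac{1}{2} \cdot \frac{1}{71} \left(-61 + 71\right)}{2181} = \left(-3318\right) \left(- \frac{1}{4144}\right) + \frac{1}{2} \cdot \frac{1}{71} \cdot 10 \cdot \frac{1}{2181} = \frac{237}{296} + \frac{5}{71} \cdot \frac{1}{2181} = \frac{237}{296} + \frac{5}{154851} = \frac{36701167}{45835896}$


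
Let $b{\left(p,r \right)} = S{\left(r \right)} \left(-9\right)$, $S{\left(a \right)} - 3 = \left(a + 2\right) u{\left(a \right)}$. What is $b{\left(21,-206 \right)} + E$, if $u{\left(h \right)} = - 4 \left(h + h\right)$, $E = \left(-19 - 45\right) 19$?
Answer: $3024485$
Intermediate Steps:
$E = -1216$ ($E = \left(-64\right) 19 = -1216$)
$u{\left(h \right)} = - 8 h$ ($u{\left(h \right)} = - 4 \cdot 2 h = - 8 h$)
$S{\left(a \right)} = 3 - 8 a \left(2 + a\right)$ ($S{\left(a \right)} = 3 + \left(a + 2\right) \left(- 8 a\right) = 3 + \left(2 + a\right) \left(- 8 a\right) = 3 - 8 a \left(2 + a\right)$)
$b{\left(p,r \right)} = -27 + 72 r^{2} + 144 r$ ($b{\left(p,r \right)} = \left(3 - 16 r - 8 r^{2}\right) \left(-9\right) = -27 + 72 r^{2} + 144 r$)
$b{\left(21,-206 \right)} + E = \left(-27 + 72 \left(-206\right)^{2} + 144 \left(-206\right)\right) - 1216 = \left(-27 + 72 \cdot 42436 - 29664\right) - 1216 = \left(-27 + 3055392 - 29664\right) - 1216 = 3025701 - 1216 = 3024485$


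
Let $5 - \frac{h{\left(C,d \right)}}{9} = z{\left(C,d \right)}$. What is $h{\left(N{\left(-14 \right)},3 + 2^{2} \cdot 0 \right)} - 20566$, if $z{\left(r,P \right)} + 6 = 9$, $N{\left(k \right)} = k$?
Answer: $-20548$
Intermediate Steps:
$z{\left(r,P \right)} = 3$ ($z{\left(r,P \right)} = -6 + 9 = 3$)
$h{\left(C,d \right)} = 18$ ($h{\left(C,d \right)} = 45 - 27 = 18$)
$h{\left(N{\left(-14 \right)},3 + 2^{2} \cdot 0 \right)} - 20566 = 18 - 20566 = -20548$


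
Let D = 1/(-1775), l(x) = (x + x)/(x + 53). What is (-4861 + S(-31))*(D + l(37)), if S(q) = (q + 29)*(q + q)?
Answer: -20725954/5325 ≈ -3892.2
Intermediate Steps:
S(q) = 2*q*(29 + q) (S(q) = (29 + q)*(2*q) = 2*q*(29 + q))
l(x) = 2*x/(53 + x) (l(x) = (2*x)/(53 + x) = 2*x/(53 + x))
D = -1/1775 ≈ -0.00056338
(-4861 + S(-31))*(D + l(37)) = (-4861 + 2*(-31)*(29 - 31))*(-1/1775 + 2*37/(53 + 37)) = (-4861 + 2*(-31)*(-2))*(-1/1775 + 2*37/90) = (-4861 + 124)*(-1/1775 + 2*37*(1/90)) = -4737*(-1/1775 + 37/45) = -4737*13126/15975 = -20725954/5325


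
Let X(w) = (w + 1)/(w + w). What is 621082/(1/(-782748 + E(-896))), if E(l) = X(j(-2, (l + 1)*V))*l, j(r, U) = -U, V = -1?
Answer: -435353621329704/895 ≈ -4.8643e+11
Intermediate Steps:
X(w) = (1 + w)/(2*w) (X(w) = (1 + w)/((2*w)) = (1 + w)*(1/(2*w)) = (1 + w)/(2*w))
E(l) = l*(2 + l)/(2*(1 + l)) (E(l) = ((1 - (l + 1)*(-1))/(2*((-(l + 1)*(-1)))))*l = ((1 - (1 + l)*(-1))/(2*((-(1 + l)*(-1)))))*l = ((1 - (-1 - l))/(2*((-(-1 - l)))))*l = ((1 + (1 + l))/(2*(1 + l)))*l = ((2 + l)/(2*(1 + l)))*l = l*(2 + l)/(2*(1 + l)))
621082/(1/(-782748 + E(-896))) = 621082/(1/(-782748 + (½)*(-896)*(2 - 896)/(1 - 896))) = 621082/(1/(-782748 + (½)*(-896)*(-894)/(-895))) = 621082/(1/(-782748 + (½)*(-896)*(-1/895)*(-894))) = 621082/(1/(-782748 - 400512/895)) = 621082/(1/(-700959972/895)) = 621082/(-895/700959972) = 621082*(-700959972/895) = -435353621329704/895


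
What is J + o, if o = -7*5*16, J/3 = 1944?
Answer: 5272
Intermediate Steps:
J = 5832 (J = 3*1944 = 5832)
o = -560 (o = -35*16 = -560)
J + o = 5832 - 560 = 5272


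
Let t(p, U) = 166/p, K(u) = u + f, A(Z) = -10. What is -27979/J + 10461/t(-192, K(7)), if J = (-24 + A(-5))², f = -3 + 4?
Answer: -1163242193/95948 ≈ -12124.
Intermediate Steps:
f = 1
K(u) = 1 + u (K(u) = u + 1 = 1 + u)
J = 1156 (J = (-24 - 10)² = (-34)² = 1156)
-27979/J + 10461/t(-192, K(7)) = -27979/1156 + 10461/((166/(-192))) = -27979*1/1156 + 10461/((166*(-1/192))) = -27979/1156 + 10461/(-83/96) = -27979/1156 + 10461*(-96/83) = -27979/1156 - 1004256/83 = -1163242193/95948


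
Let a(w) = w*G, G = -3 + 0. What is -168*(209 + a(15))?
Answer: -27552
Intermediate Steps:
G = -3
a(w) = -3*w (a(w) = w*(-3) = -3*w)
-168*(209 + a(15)) = -168*(209 - 3*15) = -168*(209 - 45) = -168*164 = -27552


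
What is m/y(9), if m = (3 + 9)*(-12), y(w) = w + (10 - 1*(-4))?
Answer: -144/23 ≈ -6.2609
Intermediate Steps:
y(w) = 14 + w (y(w) = w + (10 + 4) = w + 14 = 14 + w)
m = -144 (m = 12*(-12) = -144)
m/y(9) = -144/(14 + 9) = -144/23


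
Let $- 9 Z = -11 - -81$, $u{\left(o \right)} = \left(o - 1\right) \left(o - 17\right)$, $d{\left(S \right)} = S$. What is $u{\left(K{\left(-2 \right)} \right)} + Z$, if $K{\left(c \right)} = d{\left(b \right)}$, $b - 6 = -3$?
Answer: $- \frac{322}{9} \approx -35.778$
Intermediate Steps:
$b = 3$ ($b = 6 - 3 = 3$)
$K{\left(c \right)} = 3$
$u{\left(o \right)} = \left(-1 + o\right) \left(-17 + o\right)$
$Z = - \frac{70}{9}$ ($Z = - \frac{-11 - -81}{9} = - \frac{-11 + 81}{9} = \left(- \frac{1}{9}\right) 70 = - \frac{70}{9} \approx -7.7778$)
$u{\left(K{\left(-2 \right)} \right)} + Z = \left(17 + 3^{2} - 54\right) - \frac{70}{9} = \left(17 + 9 - 54\right) - \frac{70}{9} = -28 - \frac{70}{9} = - \frac{322}{9}$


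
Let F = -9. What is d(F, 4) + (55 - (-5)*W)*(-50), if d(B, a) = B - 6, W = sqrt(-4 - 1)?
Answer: -2765 - 250*I*sqrt(5) ≈ -2765.0 - 559.02*I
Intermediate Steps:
W = I*sqrt(5) (W = sqrt(-5) = I*sqrt(5) ≈ 2.2361*I)
d(B, a) = -6 + B
d(F, 4) + (55 - (-5)*W)*(-50) = (-6 - 9) + (55 - (-5)*I*sqrt(5))*(-50) = -15 + (55 - (-5)*I*sqrt(5))*(-50) = -15 + (55 + 5*I*sqrt(5))*(-50) = -15 + (-2750 - 250*I*sqrt(5)) = -2765 - 250*I*sqrt(5)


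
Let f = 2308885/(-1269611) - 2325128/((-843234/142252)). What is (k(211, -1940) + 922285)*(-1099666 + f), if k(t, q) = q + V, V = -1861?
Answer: -417536650352946528092/642604539 ≈ -6.4976e+11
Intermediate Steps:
k(t, q) = -1861 + q (k(t, q) = q - 1861 = -1861 + q)
f = 1764399610112077/4498231773 (f = 2308885*(-1/1269611) - 2325128/((-843234*1/142252)) = -2308885/1269611 - 2325128/(-421617/71126) = -2308885/1269611 - 2325128*(-71126/421617) = -2308885/1269611 + 165377054128/421617 = 1764399610112077/4498231773 ≈ 3.9224e+5)
(k(211, -1940) + 922285)*(-1099666 + f) = ((-1861 - 1940) + 922285)*(-1099666 + 1764399610112077/4498231773) = (-3801 + 922285)*(-3182152930775741/4498231773) = 918484*(-3182152930775741/4498231773) = -417536650352946528092/642604539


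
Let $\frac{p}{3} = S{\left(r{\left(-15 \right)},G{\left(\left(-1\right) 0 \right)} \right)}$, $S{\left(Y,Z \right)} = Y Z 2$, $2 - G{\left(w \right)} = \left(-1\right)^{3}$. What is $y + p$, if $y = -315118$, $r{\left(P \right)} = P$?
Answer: $-315388$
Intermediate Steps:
$G{\left(w \right)} = 3$ ($G{\left(w \right)} = 2 - \left(-1\right)^{3} = 2 - -1 = 2 + 1 = 3$)
$S{\left(Y,Z \right)} = 2 Y Z$
$p = -270$ ($p = 3 \cdot 2 \left(-15\right) 3 = 3 \left(-90\right) = -270$)
$y + p = -315118 - 270 = -315388$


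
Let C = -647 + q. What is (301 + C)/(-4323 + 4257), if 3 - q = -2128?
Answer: -595/22 ≈ -27.045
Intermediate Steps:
q = 2131 (q = 3 - 1*(-2128) = 3 + 2128 = 2131)
C = 1484 (C = -647 + 2131 = 1484)
(301 + C)/(-4323 + 4257) = (301 + 1484)/(-4323 + 4257) = 1785/(-66) = 1785*(-1/66) = -595/22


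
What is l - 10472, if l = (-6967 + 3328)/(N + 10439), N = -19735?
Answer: -97344073/9296 ≈ -10472.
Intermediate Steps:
l = 3639/9296 (l = (-6967 + 3328)/(-19735 + 10439) = -3639/(-9296) = -3639*(-1/9296) = 3639/9296 ≈ 0.39146)
l - 10472 = 3639/9296 - 10472 = -97344073/9296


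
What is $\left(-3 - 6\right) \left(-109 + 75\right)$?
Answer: $306$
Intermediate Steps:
$\left(-3 - 6\right) \left(-109 + 75\right) = \left(-9\right) \left(-34\right) = 306$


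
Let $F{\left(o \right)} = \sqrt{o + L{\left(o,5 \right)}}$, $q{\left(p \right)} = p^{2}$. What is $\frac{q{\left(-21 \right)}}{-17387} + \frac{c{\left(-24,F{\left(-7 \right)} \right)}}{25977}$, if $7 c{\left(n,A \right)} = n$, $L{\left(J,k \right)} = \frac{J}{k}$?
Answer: $- \frac{26869429}{1053878231} \approx -0.025496$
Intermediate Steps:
$F{\left(o \right)} = \frac{\sqrt{30} \sqrt{o}}{5}$ ($F{\left(o \right)} = \sqrt{o + \frac{o}{5}} = \sqrt{\frac{6 o}{5}} = \frac{\sqrt{30} \sqrt{o}}{5}$)
$c{\left(n,A \right)} = \frac{n}{7}$
$\frac{q{\left(-21 \right)}}{-17387} + \frac{c{\left(-24,F{\left(-7 \right)} \right)}}{25977} = \frac{\left(-21\right)^{2}}{-17387} + \frac{\frac{1}{7} \left(-24\right)}{25977} = 441 \left(- \frac{1}{17387}\right) - \frac{8}{60613} = - \frac{441}{17387} - \frac{8}{60613} = - \frac{26869429}{1053878231}$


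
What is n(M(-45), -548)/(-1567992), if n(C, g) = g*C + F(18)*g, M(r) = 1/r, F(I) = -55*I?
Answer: -6103487/17639910 ≈ -0.34600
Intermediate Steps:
n(C, g) = -990*g + C*g (n(C, g) = g*C + (-55*18)*g = C*g - 990*g = -990*g + C*g)
n(M(-45), -548)/(-1567992) = -548*(-990 + 1/(-45))/(-1567992) = -548*(-990 - 1/45)*(-1/1567992) = -548*(-44551/45)*(-1/1567992) = (24413948/45)*(-1/1567992) = -6103487/17639910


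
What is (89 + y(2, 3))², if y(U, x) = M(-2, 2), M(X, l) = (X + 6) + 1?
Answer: 8836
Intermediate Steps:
M(X, l) = 7 + X (M(X, l) = (6 + X) + 1 = 7 + X)
y(U, x) = 5 (y(U, x) = 7 - 2 = 5)
(89 + y(2, 3))² = (89 + 5)² = 94² = 8836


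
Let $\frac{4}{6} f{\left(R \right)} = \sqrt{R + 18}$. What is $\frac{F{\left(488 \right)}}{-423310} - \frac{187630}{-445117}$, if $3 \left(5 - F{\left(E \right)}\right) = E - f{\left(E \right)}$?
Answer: $\frac{238487506241}{565267431810} - \frac{\sqrt{506}}{846620} \approx 0.42188$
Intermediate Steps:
$f{\left(R \right)} = \frac{3 \sqrt{18 + R}}{2}$ ($f{\left(R \right)} = \frac{3 \sqrt{R + 18}}{2} = \frac{3 \sqrt{18 + R}}{2}$)
$F{\left(E \right)} = 5 + \frac{\sqrt{18 + E}}{2} - \frac{E}{3}$ ($F{\left(E \right)} = 5 - \frac{E - \frac{3 \sqrt{18 + E}}{2}}{3} = 5 - \left(- \frac{\sqrt{18 + E}}{2} + \frac{E}{3}\right) = 5 + \frac{\sqrt{18 + E}}{2} - \frac{E}{3}$)
$\frac{F{\left(488 \right)}}{-423310} - \frac{187630}{-445117} = \frac{5 + \frac{\sqrt{18 + 488}}{2} - \frac{488}{3}}{-423310} - \frac{187630}{-445117} = \left(5 + \frac{\sqrt{506}}{2} - \frac{488}{3}\right) \left(- \frac{1}{423310}\right) - - \frac{187630}{445117} = \left(- \frac{473}{3} + \frac{\sqrt{506}}{2}\right) \left(- \frac{1}{423310}\right) + \frac{187630}{445117} = \left(\frac{473}{1269930} - \frac{\sqrt{506}}{846620}\right) + \frac{187630}{445117} = \frac{238487506241}{565267431810} - \frac{\sqrt{506}}{846620}$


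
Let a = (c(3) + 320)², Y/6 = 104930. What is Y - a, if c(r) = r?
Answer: 525251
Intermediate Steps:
Y = 629580 (Y = 6*104930 = 629580)
a = 104329 (a = (3 + 320)² = 323² = 104329)
Y - a = 629580 - 1*104329 = 629580 - 104329 = 525251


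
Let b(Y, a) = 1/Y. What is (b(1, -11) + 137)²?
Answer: 19044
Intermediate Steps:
(b(1, -11) + 137)² = (1/1 + 137)² = (1 + 137)² = 138² = 19044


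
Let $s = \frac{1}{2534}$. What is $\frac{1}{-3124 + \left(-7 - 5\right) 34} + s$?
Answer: $\frac{499}{4475044} \approx 0.00011151$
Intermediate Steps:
$s = \frac{1}{2534} \approx 0.00039463$
$\frac{1}{-3124 + \left(-7 - 5\right) 34} + s = \frac{1}{-3124 + \left(-7 - 5\right) 34} + \frac{1}{2534} = \frac{1}{-3124 - 408} + \frac{1}{2534} = \frac{1}{-3532} + \frac{1}{2534} = - \frac{1}{3532} + \frac{1}{2534} = \frac{499}{4475044}$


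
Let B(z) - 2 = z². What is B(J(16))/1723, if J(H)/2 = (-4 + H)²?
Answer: 82946/1723 ≈ 48.140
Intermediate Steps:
J(H) = 2*(-4 + H)²
B(z) = 2 + z²
B(J(16))/1723 = (2 + (2*(-4 + 16)²)²)/1723 = (2 + (2*12²)²)*(1/1723) = (2 + (2*144)²)*(1/1723) = (2 + 288²)*(1/1723) = (2 + 82944)*(1/1723) = 82946*(1/1723) = 82946/1723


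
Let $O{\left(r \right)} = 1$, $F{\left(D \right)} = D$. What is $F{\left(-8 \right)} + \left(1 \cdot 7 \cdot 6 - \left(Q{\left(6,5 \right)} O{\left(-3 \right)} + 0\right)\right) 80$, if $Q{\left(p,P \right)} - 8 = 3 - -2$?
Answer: $2312$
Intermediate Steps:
$Q{\left(p,P \right)} = 13$ ($Q{\left(p,P \right)} = 8 + \left(3 - -2\right) = 8 + \left(3 + 2\right) = 8 + 5 = 13$)
$F{\left(-8 \right)} + \left(1 \cdot 7 \cdot 6 - \left(Q{\left(6,5 \right)} O{\left(-3 \right)} + 0\right)\right) 80 = -8 + \left(1 \cdot 7 \cdot 6 - \left(13 \cdot 1 + 0\right)\right) 80 = -8 + \left(7 \cdot 6 - \left(13 + 0\right)\right) 80 = -8 + \left(42 - 13\right) 80 = -8 + 29 \cdot 80 = -8 + 2320 = 2312$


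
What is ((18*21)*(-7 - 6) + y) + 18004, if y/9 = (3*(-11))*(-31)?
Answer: 22297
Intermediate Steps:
y = 9207 (y = 9*((3*(-11))*(-31)) = 9*(-33*(-31)) = 9*1023 = 9207)
((18*21)*(-7 - 6) + y) + 18004 = ((18*21)*(-7 - 6) + 9207) + 18004 = (378*(-13) + 9207) + 18004 = (-4914 + 9207) + 18004 = 4293 + 18004 = 22297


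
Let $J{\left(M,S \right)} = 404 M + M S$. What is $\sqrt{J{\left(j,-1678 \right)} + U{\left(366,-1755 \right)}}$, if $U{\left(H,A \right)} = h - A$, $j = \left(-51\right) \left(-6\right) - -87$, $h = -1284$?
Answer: $3 i \sqrt{55579} \approx 707.26 i$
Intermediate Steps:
$j = 393$ ($j = 306 + 87 = 393$)
$U{\left(H,A \right)} = -1284 - A$
$\sqrt{J{\left(j,-1678 \right)} + U{\left(366,-1755 \right)}} = \sqrt{393 \left(404 - 1678\right) - -471} = \sqrt{393 \left(-1274\right) + \left(-1284 + 1755\right)} = \sqrt{-500682 + 471} = \sqrt{-500211} = 3 i \sqrt{55579}$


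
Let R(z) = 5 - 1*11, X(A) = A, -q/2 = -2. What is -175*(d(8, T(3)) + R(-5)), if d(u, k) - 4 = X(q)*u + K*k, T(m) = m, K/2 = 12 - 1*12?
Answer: -5250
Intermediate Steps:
q = 4 (q = -2*(-2) = 4)
K = 0 (K = 2*(12 - 1*12) = 2*(12 - 12) = 2*0 = 0)
R(z) = -6 (R(z) = 5 - 11 = -6)
d(u, k) = 4 + 4*u (d(u, k) = 4 + (4*u + 0*k) = 4 + (4*u + 0) = 4 + 4*u)
-175*(d(8, T(3)) + R(-5)) = -175*((4 + 4*8) - 6) = -175*((4 + 32) - 6) = -175*(36 - 6) = -175*30 = -5250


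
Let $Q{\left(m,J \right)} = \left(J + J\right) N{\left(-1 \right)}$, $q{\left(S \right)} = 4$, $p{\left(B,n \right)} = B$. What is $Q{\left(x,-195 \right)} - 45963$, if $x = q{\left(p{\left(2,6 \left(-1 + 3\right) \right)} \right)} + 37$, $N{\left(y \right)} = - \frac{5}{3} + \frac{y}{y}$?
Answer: $-45703$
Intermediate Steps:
$N{\left(y \right)} = - \frac{2}{3}$ ($N{\left(y \right)} = \left(-5\right) \frac{1}{3} + 1 = - \frac{5}{3} + 1 = - \frac{2}{3}$)
$x = 41$ ($x = 4 + 37 = 41$)
$Q{\left(m,J \right)} = - \frac{4 J}{3}$ ($Q{\left(m,J \right)} = \left(J + J\right) \left(- \frac{2}{3}\right) = 2 J \left(- \frac{2}{3}\right) = - \frac{4 J}{3}$)
$Q{\left(x,-195 \right)} - 45963 = \left(- \frac{4}{3}\right) \left(-195\right) - 45963 = 260 - 45963 = -45703$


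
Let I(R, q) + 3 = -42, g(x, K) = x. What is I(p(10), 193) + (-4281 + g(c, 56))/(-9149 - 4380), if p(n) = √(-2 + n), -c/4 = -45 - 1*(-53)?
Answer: -604492/13529 ≈ -44.681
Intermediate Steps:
c = -32 (c = -4*(-45 - 1*(-53)) = -4*(-45 + 53) = -4*8 = -32)
I(R, q) = -45 (I(R, q) = -3 - 42 = -45)
I(p(10), 193) + (-4281 + g(c, 56))/(-9149 - 4380) = -45 + (-4281 - 32)/(-9149 - 4380) = -45 - 4313/(-13529) = -45 - 4313*(-1/13529) = -45 + 4313/13529 = -604492/13529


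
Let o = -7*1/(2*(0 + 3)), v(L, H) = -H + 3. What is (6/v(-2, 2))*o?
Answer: -7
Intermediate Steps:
v(L, H) = 3 - H
o = -7/6 (o = -7/(2*3) = -7/6 ≈ -1.1667)
(6/v(-2, 2))*o = (6/(3 - 1*2))*(-7/6) = (6/(3 - 2))*(-7/6) = (6/1)*(-7/6) = (1*6)*(-7/6) = 6*(-7/6) = -7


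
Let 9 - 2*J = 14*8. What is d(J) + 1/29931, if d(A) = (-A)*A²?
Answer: 32706411845/239448 ≈ 1.3659e+5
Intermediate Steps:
J = -103/2 (J = 9/2 - 7*8 = 9/2 - ½*112 = 9/2 - 56 = -103/2 ≈ -51.500)
d(A) = -A³
d(J) + 1/29931 = -(-103/2)³ + 1/29931 = -1*(-1092727/8) + 1/29931 = 1092727/8 + 1/29931 = 32706411845/239448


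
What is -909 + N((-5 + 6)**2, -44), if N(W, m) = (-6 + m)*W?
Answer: -959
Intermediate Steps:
N(W, m) = W*(-6 + m)
-909 + N((-5 + 6)**2, -44) = -909 + (-5 + 6)**2*(-6 - 44) = -909 + 1**2*(-50) = -909 + 1*(-50) = -909 - 50 = -959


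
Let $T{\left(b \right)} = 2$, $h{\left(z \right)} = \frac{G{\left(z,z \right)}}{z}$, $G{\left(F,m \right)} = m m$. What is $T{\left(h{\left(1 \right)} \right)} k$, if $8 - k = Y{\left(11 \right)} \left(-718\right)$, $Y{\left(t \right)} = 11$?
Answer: $15812$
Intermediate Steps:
$G{\left(F,m \right)} = m^{2}$
$h{\left(z \right)} = z$ ($h{\left(z \right)} = \frac{z^{2}}{z} = z$)
$k = 7906$ ($k = 8 - 11 \left(-718\right) = 8 - -7898 = 8 + 7898 = 7906$)
$T{\left(h{\left(1 \right)} \right)} k = 2 \cdot 7906 = 15812$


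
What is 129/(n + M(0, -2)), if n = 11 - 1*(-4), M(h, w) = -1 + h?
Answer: 129/14 ≈ 9.2143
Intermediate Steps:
n = 15 (n = 11 + 4 = 15)
129/(n + M(0, -2)) = 129/(15 + (-1 + 0)) = 129/(15 - 1) = 129/14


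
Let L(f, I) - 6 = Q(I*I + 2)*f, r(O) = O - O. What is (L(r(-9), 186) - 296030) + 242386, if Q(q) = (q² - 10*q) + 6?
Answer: -53638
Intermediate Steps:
r(O) = 0
Q(q) = 6 + q² - 10*q
L(f, I) = 6 + f*(-14 + (2 + I²)² - 10*I²) (L(f, I) = 6 + (6 + (I*I + 2)² - 10*(I*I + 2))*f = 6 + (6 + (I² + 2)² - 10*(I² + 2))*f = 6 + (6 + (2 + I²)² - 10*(2 + I²))*f = 6 + (6 + (2 + I²)² + (-20 - 10*I²))*f = 6 + (-14 + (2 + I²)² - 10*I²)*f = 6 + f*(-14 + (2 + I²)² - 10*I²))
(L(r(-9), 186) - 296030) + 242386 = ((6 + 0*(-14 + (2 + 186²)² - 10*186²)) - 296030) + 242386 = ((6 + 0*(-14 + (2 + 34596)² - 10*34596)) - 296030) + 242386 = ((6 + 0*(-14 + 34598² - 345960)) - 296030) + 242386 = ((6 + 0*(-14 + 1197021604 - 345960)) - 296030) + 242386 = ((6 + 0*1196675630) - 296030) + 242386 = ((6 + 0) - 296030) + 242386 = (6 - 296030) + 242386 = -296024 + 242386 = -53638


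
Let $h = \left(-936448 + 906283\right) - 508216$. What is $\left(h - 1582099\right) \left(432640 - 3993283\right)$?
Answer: $7550272268640$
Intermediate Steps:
$h = -538381$ ($h = -30165 - 508216 = -538381$)
$\left(h - 1582099\right) \left(432640 - 3993283\right) = \left(-538381 - 1582099\right) \left(432640 - 3993283\right) = \left(-2120480\right) \left(-3560643\right) = 7550272268640$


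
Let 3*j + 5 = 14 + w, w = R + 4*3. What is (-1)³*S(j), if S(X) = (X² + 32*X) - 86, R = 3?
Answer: -234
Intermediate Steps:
w = 15 (w = 3 + 4*3 = 3 + 12 = 15)
j = 8 (j = -5/3 + (14 + 15)/3 = -5/3 + (⅓)*29 = -5/3 + 29/3 = 8)
S(X) = -86 + X² + 32*X
(-1)³*S(j) = (-1)³*(-86 + 8² + 32*8) = -(-86 + 64 + 256) = -1*234 = -234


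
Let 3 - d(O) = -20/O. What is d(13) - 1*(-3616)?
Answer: 47067/13 ≈ 3620.5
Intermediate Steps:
d(O) = 3 + 20/O (d(O) = 3 - (-20)/O = 3 + 20/O)
d(13) - 1*(-3616) = (3 + 20/13) - 1*(-3616) = (3 + 20*(1/13)) + 3616 = (3 + 20/13) + 3616 = 59/13 + 3616 = 47067/13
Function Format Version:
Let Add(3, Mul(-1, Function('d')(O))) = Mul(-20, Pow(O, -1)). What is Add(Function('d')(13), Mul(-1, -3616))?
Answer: Rational(47067, 13) ≈ 3620.5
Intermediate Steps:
Function('d')(O) = Add(3, Mul(20, Pow(O, -1))) (Function('d')(O) = Add(3, Mul(-1, Mul(-20, Pow(O, -1)))) = Add(3, Mul(20, Pow(O, -1))))
Add(Function('d')(13), Mul(-1, -3616)) = Add(Add(3, Mul(20, Pow(13, -1))), Mul(-1, -3616)) = Add(Add(3, Mul(20, Rational(1, 13))), 3616) = Add(Add(3, Rational(20, 13)), 3616) = Add(Rational(59, 13), 3616) = Rational(47067, 13)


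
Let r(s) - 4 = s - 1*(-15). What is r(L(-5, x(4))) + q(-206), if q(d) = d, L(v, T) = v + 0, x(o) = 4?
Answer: -192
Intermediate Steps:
L(v, T) = v
r(s) = 19 + s (r(s) = 4 + (s - 1*(-15)) = 4 + (s + 15) = 4 + (15 + s) = 19 + s)
r(L(-5, x(4))) + q(-206) = (19 - 5) - 206 = 14 - 206 = -192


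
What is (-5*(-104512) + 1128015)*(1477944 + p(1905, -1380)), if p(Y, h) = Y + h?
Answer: 2440323969675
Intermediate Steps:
(-5*(-104512) + 1128015)*(1477944 + p(1905, -1380)) = (-5*(-104512) + 1128015)*(1477944 + (1905 - 1380)) = (522560 + 1128015)*(1477944 + 525) = 1650575*1478469 = 2440323969675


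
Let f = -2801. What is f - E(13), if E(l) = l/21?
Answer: -58834/21 ≈ -2801.6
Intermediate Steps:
E(l) = l/21 (E(l) = l*(1/21) = l/21)
f - E(13) = -2801 - 13/21 = -58834/21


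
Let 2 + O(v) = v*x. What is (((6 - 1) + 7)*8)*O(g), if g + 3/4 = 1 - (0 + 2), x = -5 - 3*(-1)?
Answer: 144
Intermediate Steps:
x = -2 (x = -5 + 3 = -2)
g = -7/4 (g = -¾ + (1 - (0 + 2)) = -¾ + (1 - 1*2) = -¾ + (1 - 2) = -¾ - 1 = -7/4 ≈ -1.7500)
O(v) = -2 - 2*v (O(v) = -2 + v*(-2) = -2 - 2*v)
(((6 - 1) + 7)*8)*O(g) = (((6 - 1) + 7)*8)*(-2 - 2*(-7/4)) = ((5 + 7)*8)*(-2 + 7/2) = (12*8)*(3/2) = 96*(3/2) = 144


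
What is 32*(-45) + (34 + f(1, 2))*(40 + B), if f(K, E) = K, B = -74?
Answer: -2630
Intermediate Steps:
32*(-45) + (34 + f(1, 2))*(40 + B) = 32*(-45) + (34 + 1)*(40 - 74) = -1440 + 35*(-34) = -1440 - 1190 = -2630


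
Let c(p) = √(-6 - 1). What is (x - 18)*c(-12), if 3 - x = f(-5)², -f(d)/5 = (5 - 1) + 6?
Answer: -2515*I*√7 ≈ -6654.1*I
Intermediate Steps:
f(d) = -50 (f(d) = -5*((5 - 1) + 6) = -5*(4 + 6) = -5*10 = -50)
c(p) = I*√7 (c(p) = √(-7) = I*√7)
x = -2497 (x = 3 - 1*(-50)² = 3 - 1*2500 = 3 - 2500 = -2497)
(x - 18)*c(-12) = (-2497 - 18)*(I*√7) = -2515*I*√7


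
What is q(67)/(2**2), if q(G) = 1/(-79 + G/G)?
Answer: -1/312 ≈ -0.0032051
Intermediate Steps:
q(G) = -1/78 (q(G) = 1/(-79 + 1) = 1/(-78) = -1/78)
q(67)/(2**2) = -1/(78*(2**2)) = -1/78/4 = -1/78*1/4 = -1/312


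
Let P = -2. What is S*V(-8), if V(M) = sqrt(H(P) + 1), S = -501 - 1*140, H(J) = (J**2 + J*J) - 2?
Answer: -641*sqrt(7) ≈ -1695.9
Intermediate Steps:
H(J) = -2 + 2*J**2 (H(J) = (J**2 + J**2) - 2 = 2*J**2 - 2 = -2 + 2*J**2)
S = -641 (S = -501 - 140 = -641)
V(M) = sqrt(7) (V(M) = sqrt((-2 + 2*(-2)**2) + 1) = sqrt((-2 + 2*4) + 1) = sqrt((-2 + 8) + 1) = sqrt(6 + 1) = sqrt(7))
S*V(-8) = -641*sqrt(7)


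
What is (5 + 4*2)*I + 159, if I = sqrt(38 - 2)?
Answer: 237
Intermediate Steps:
I = 6 (I = sqrt(36) = 6)
(5 + 4*2)*I + 159 = (5 + 4*2)*6 + 159 = (5 + 8)*6 + 159 = 13*6 + 159 = 78 + 159 = 237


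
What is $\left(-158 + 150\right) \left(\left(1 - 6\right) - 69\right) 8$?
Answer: $4736$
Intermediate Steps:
$\left(-158 + 150\right) \left(\left(1 - 6\right) - 69\right) 8 = - 8 \left(\left(1 - 6\right) - 69\right) 8 = - 8 \left(-5 - 69\right) 8 = \left(-8\right) \left(-74\right) 8 = 592 \cdot 8 = 4736$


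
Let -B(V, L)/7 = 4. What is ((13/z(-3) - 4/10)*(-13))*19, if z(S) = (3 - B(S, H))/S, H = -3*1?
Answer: 63479/155 ≈ 409.54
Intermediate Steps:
H = -3
B(V, L) = -28 (B(V, L) = -7*4 = -28)
z(S) = 31/S (z(S) = (3 - 1*(-28))/S = (3 + 28)/S = 31/S)
((13/z(-3) - 4/10)*(-13))*19 = ((13/((31/(-3))) - 4/10)*(-13))*19 = ((13/((31*(-1/3))) - 4*1/10)*(-13))*19 = ((13/(-31/3) - 2/5)*(-13))*19 = ((13*(-3/31) - 2/5)*(-13))*19 = ((-39/31 - 2/5)*(-13))*19 = -257/155*(-13)*19 = (3341/155)*19 = 63479/155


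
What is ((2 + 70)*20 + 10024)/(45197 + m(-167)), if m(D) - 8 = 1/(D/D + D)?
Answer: 1903024/7504029 ≈ 0.25360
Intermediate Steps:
m(D) = 8 + 1/(1 + D) (m(D) = 8 + 1/(D/D + D) = 8 + 1/(1 + D))
((2 + 70)*20 + 10024)/(45197 + m(-167)) = ((2 + 70)*20 + 10024)/(45197 + (9 + 8*(-167))/(1 - 167)) = (72*20 + 10024)/(45197 + (9 - 1336)/(-166)) = (1440 + 10024)/(45197 - 1/166*(-1327)) = 11464/(45197 + 1327/166) = 11464/(7504029/166) = 11464*(166/7504029) = 1903024/7504029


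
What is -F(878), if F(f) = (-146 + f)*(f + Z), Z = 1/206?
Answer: -66198054/103 ≈ -6.4270e+5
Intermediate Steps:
Z = 1/206 ≈ 0.0048544
F(f) = (-146 + f)*(1/206 + f) (F(f) = (-146 + f)*(f + 1/206) = (-146 + f)*(1/206 + f))
-F(878) = -(-73/103 + 878² - 30075/206*878) = -(-73/103 + 770884 - 13202925/103) = -1*66198054/103 = -66198054/103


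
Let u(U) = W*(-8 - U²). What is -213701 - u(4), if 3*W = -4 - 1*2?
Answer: -213749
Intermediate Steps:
W = -2 (W = (-4 - 1*2)/3 = (-4 - 2)/3 = (⅓)*(-6) = -2)
u(U) = 16 + 2*U² (u(U) = -2*(-8 - U²) = 16 + 2*U²)
-213701 - u(4) = -213701 - (16 + 2*4²) = -213701 - (16 + 2*16) = -213701 - (16 + 32) = -213701 - 1*48 = -213701 - 48 = -213749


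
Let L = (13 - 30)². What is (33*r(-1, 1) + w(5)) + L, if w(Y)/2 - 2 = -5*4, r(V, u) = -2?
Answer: 187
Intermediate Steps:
w(Y) = -36 (w(Y) = 4 + 2*(-5*4) = 4 + 2*(-20) = 4 - 40 = -36)
L = 289 (L = (-17)² = 289)
(33*r(-1, 1) + w(5)) + L = (33*(-2) - 36) + 289 = (-66 - 36) + 289 = -102 + 289 = 187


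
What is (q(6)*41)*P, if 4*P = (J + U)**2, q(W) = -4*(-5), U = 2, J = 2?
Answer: 3280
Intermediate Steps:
q(W) = 20
P = 4 (P = (2 + 2)**2/4 = (1/4)*4**2 = (1/4)*16 = 4)
(q(6)*41)*P = (20*41)*4 = 820*4 = 3280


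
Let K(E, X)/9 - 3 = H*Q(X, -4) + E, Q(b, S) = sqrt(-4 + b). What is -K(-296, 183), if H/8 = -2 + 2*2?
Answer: 2637 - 144*sqrt(179) ≈ 710.41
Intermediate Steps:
H = 16 (H = 8*(-2 + 2*2) = 8*(-2 + 4) = 8*2 = 16)
K(E, X) = 27 + 9*E + 144*sqrt(-4 + X) (K(E, X) = 27 + 9*(16*sqrt(-4 + X) + E) = 27 + 9*(E + 16*sqrt(-4 + X)) = 27 + (9*E + 144*sqrt(-4 + X)) = 27 + 9*E + 144*sqrt(-4 + X))
-K(-296, 183) = -(27 + 9*(-296) + 144*sqrt(-4 + 183)) = -(27 - 2664 + 144*sqrt(179)) = -(-2637 + 144*sqrt(179)) = 2637 - 144*sqrt(179)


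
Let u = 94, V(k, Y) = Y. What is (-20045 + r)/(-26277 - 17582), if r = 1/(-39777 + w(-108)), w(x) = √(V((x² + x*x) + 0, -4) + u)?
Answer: 10571797417844/23131377518967 + √10/23131377518967 ≈ 0.45703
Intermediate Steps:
w(x) = 3*√10 (w(x) = √(-4 + 94) = √90 = 3*√10)
r = 1/(-39777 + 3*√10) ≈ -2.5146e-5
(-20045 + r)/(-26277 - 17582) = (-20045 + (-13259/527403213 - √10/527403213))/(-26277 - 17582) = (-10571797417844/527403213 - √10/527403213)/(-43859) = (-10571797417844/527403213 - √10/527403213)*(-1/43859) = 10571797417844/23131377518967 + √10/23131377518967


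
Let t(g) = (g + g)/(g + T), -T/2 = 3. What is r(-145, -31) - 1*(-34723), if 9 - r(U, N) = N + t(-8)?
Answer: 243333/7 ≈ 34762.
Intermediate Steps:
T = -6 (T = -2*3 = -6)
t(g) = 2*g/(-6 + g) (t(g) = (g + g)/(g - 6) = (2*g)/(-6 + g) = 2*g/(-6 + g))
r(U, N) = 55/7 - N (r(U, N) = 9 - (N + 2*(-8)/(-6 - 8)) = 9 - (N + 2*(-8)/(-14)) = 9 - (N + 2*(-8)*(-1/14)) = 9 - (N + 8/7) = 9 - (8/7 + N) = 9 + (-8/7 - N) = 55/7 - N)
r(-145, -31) - 1*(-34723) = (55/7 - 1*(-31)) - 1*(-34723) = (55/7 + 31) + 34723 = 272/7 + 34723 = 243333/7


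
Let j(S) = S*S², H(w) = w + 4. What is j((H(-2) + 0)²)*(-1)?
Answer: -64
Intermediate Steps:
H(w) = 4 + w
j(S) = S³
j((H(-2) + 0)²)*(-1) = (((4 - 2) + 0)²)³*(-1) = ((2 + 0)²)³*(-1) = (2²)³*(-1) = 4³*(-1) = 64*(-1) = -64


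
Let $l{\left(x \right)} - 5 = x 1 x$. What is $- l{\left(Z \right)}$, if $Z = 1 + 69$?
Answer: $-4905$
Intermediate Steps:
$Z = 70$
$l{\left(x \right)} = 5 + x^{2}$ ($l{\left(x \right)} = 5 + x 1 x = 5 + x x = 5 + x^{2}$)
$- l{\left(Z \right)} = - (5 + 70^{2}) = - (5 + 4900) = \left(-1\right) 4905 = -4905$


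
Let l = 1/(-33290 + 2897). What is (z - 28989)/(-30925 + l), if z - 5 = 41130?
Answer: -184576689/469951763 ≈ -0.39276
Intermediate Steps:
z = 41135 (z = 5 + 41130 = 41135)
l = -1/30393 (l = 1/(-30393) = -1/30393 ≈ -3.2902e-5)
(z - 28989)/(-30925 + l) = (41135 - 28989)/(-30925 - 1/30393) = 12146/(-939903526/30393) = 12146*(-30393/939903526) = -184576689/469951763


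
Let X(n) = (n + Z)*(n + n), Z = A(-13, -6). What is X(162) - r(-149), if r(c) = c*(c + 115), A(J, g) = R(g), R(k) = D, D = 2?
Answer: 48070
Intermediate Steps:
R(k) = 2
A(J, g) = 2
r(c) = c*(115 + c)
Z = 2
X(n) = 2*n*(2 + n) (X(n) = (n + 2)*(n + n) = (2 + n)*(2*n) = 2*n*(2 + n))
X(162) - r(-149) = 2*162*(2 + 162) - (-149)*(115 - 149) = 2*162*164 - (-149)*(-34) = 53136 - 1*5066 = 53136 - 5066 = 48070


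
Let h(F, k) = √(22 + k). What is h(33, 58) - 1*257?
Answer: -257 + 4*√5 ≈ -248.06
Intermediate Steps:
h(33, 58) - 1*257 = √(22 + 58) - 1*257 = √80 - 257 = 4*√5 - 257 = -257 + 4*√5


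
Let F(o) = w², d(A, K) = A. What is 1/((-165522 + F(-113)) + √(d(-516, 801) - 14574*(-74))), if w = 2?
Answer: -82759/13697565182 - √269490/13697565182 ≈ -6.0798e-6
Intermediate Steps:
F(o) = 4 (F(o) = 2² = 4)
1/((-165522 + F(-113)) + √(d(-516, 801) - 14574*(-74))) = 1/((-165522 + 4) + √(-516 - 14574*(-74))) = 1/(-165518 + √(-516 + 1078476)) = 1/(-165518 + √1077960) = 1/(-165518 + 2*√269490)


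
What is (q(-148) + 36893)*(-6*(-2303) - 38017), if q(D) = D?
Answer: -889192255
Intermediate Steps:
(q(-148) + 36893)*(-6*(-2303) - 38017) = (-148 + 36893)*(-6*(-2303) - 38017) = 36745*(13818 - 38017) = 36745*(-24199) = -889192255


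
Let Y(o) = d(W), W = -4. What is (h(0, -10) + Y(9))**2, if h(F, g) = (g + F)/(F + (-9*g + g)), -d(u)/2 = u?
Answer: 3969/64 ≈ 62.016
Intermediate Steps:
d(u) = -2*u
Y(o) = 8 (Y(o) = -2*(-4) = 8)
h(F, g) = (F + g)/(F - 8*g)
(h(0, -10) + Y(9))**2 = ((0 - 10)/(0 - 8*(-10)) + 8)**2 = (-10/(0 + 80) + 8)**2 = (-10/80 + 8)**2 = ((1/80)*(-10) + 8)**2 = (-1/8 + 8)**2 = (63/8)**2 = 3969/64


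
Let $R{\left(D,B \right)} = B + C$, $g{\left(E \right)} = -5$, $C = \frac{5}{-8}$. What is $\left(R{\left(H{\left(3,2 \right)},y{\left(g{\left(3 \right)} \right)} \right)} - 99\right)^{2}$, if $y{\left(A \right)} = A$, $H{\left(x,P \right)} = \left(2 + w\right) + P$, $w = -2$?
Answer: $\frac{700569}{64} \approx 10946.0$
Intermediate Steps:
$C = - \frac{5}{8}$ ($C = 5 \left(- \frac{1}{8}\right) = - \frac{5}{8} \approx -0.625$)
$H{\left(x,P \right)} = P$ ($H{\left(x,P \right)} = \left(2 - 2\right) + P = 0 + P = P$)
$R{\left(D,B \right)} = - \frac{5}{8} + B$ ($R{\left(D,B \right)} = B - \frac{5}{8} = - \frac{5}{8} + B$)
$\left(R{\left(H{\left(3,2 \right)},y{\left(g{\left(3 \right)} \right)} \right)} - 99\right)^{2} = \left(\left(- \frac{5}{8} - 5\right) - 99\right)^{2} = \left(- \frac{45}{8} - 99\right)^{2} = \left(- \frac{837}{8}\right)^{2} = \frac{700569}{64}$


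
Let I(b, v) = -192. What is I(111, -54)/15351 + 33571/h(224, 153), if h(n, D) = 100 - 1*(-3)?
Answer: 171776215/527051 ≈ 325.92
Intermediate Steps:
h(n, D) = 103 (h(n, D) = 100 + 3 = 103)
I(111, -54)/15351 + 33571/h(224, 153) = -192/15351 + 33571/103 = -192*1/15351 + 33571*(1/103) = -64/5117 + 33571/103 = 171776215/527051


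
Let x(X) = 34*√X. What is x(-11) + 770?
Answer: 770 + 34*I*√11 ≈ 770.0 + 112.77*I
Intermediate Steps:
x(-11) + 770 = 34*√(-11) + 770 = 34*(I*√11) + 770 = 34*I*√11 + 770 = 770 + 34*I*√11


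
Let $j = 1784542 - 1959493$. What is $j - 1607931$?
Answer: $-1782882$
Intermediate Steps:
$j = -174951$ ($j = 1784542 - 1959493 = -174951$)
$j - 1607931 = -174951 - 1607931 = -1782882$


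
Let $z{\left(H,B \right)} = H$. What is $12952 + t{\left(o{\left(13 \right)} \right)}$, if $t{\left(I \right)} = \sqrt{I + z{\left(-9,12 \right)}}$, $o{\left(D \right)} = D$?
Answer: $12954$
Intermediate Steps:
$t{\left(I \right)} = \sqrt{-9 + I}$ ($t{\left(I \right)} = \sqrt{I - 9} = \sqrt{-9 + I}$)
$12952 + t{\left(o{\left(13 \right)} \right)} = 12952 + \sqrt{-9 + 13} = 12952 + \sqrt{4} = 12952 + 2 = 12954$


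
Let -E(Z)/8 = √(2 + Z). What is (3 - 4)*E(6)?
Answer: 16*√2 ≈ 22.627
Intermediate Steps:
E(Z) = -8*√(2 + Z)
(3 - 4)*E(6) = (3 - 4)*(-8*√(2 + 6)) = -(-8)*√8 = -(-8)*2*√2 = -(-16)*√2 = 16*√2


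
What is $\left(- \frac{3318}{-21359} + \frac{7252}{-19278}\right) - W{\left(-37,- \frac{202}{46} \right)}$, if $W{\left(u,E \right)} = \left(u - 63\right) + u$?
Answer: $\frac{4022858915}{29411343} \approx 136.78$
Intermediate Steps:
$W{\left(u,E \right)} = -63 + 2 u$ ($W{\left(u,E \right)} = \left(u - 63\right) + u = \left(-63 + u\right) + u = -63 + 2 u$)
$\left(- \frac{3318}{-21359} + \frac{7252}{-19278}\right) - W{\left(-37,- \frac{202}{46} \right)} = \left(- \frac{3318}{-21359} + \frac{7252}{-19278}\right) - \left(-63 + 2 \left(-37\right)\right) = \left(\left(-3318\right) \left(- \frac{1}{21359}\right) + 7252 \left(- \frac{1}{19278}\right)\right) - \left(-63 - 74\right) = \left(\frac{3318}{21359} - \frac{518}{1377}\right) - -137 = - \frac{6495076}{29411343} + 137 = \frac{4022858915}{29411343}$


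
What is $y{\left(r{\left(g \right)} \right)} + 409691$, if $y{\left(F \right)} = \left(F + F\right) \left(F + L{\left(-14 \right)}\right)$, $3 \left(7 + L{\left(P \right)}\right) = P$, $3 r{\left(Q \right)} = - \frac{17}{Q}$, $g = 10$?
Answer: $\frac{184367189}{450} \approx 4.0971 \cdot 10^{5}$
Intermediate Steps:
$r{\left(Q \right)} = - \frac{17}{3 Q}$ ($r{\left(Q \right)} = \frac{\left(-17\right) \frac{1}{Q}}{3} = - \frac{17}{3 Q}$)
$L{\left(P \right)} = -7 + \frac{P}{3}$
$y{\left(F \right)} = 2 F \left(- \frac{35}{3} + F\right)$ ($y{\left(F \right)} = \left(F + F\right) \left(F + \left(-7 + \frac{1}{3} \left(-14\right)\right)\right) = 2 F \left(F - \frac{35}{3}\right) = 2 F \left(- \frac{35}{3} + F\right)$)
$y{\left(r{\left(g \right)} \right)} + 409691 = \frac{2 \left(- \frac{17}{3 \cdot 10}\right) \left(-35 + 3 \left(- \frac{17}{3 \cdot 10}\right)\right)}{3} + 409691 = \frac{2 \left(\left(- \frac{17}{3}\right) \frac{1}{10}\right) \left(-35 + 3 \left(\left(- \frac{17}{3}\right) \frac{1}{10}\right)\right)}{3} + 409691 = \frac{2}{3} \left(- \frac{17}{30}\right) \left(-35 + 3 \left(- \frac{17}{30}\right)\right) + 409691 = \frac{2}{3} \left(- \frac{17}{30}\right) \left(-35 - \frac{17}{10}\right) + 409691 = \frac{2}{3} \left(- \frac{17}{30}\right) \left(- \frac{367}{10}\right) + 409691 = \frac{6239}{450} + 409691 = \frac{184367189}{450}$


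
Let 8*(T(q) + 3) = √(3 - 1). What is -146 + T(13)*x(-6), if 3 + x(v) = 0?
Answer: -137 - 3*√2/8 ≈ -137.53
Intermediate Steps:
T(q) = -3 + √2/8 (T(q) = -3 + √(3 - 1)/8 = -3 + √2/8)
x(v) = -3 (x(v) = -3 + 0 = -3)
-146 + T(13)*x(-6) = -146 + (-3 + √2/8)*(-3) = -146 + (9 - 3*√2/8) = -137 - 3*√2/8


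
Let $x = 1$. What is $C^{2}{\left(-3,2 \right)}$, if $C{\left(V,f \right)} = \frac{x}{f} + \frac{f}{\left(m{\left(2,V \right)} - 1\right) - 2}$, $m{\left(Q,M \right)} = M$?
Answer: $\frac{1}{36} \approx 0.027778$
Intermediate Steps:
$C{\left(V,f \right)} = \frac{1}{f} + \frac{f}{-3 + V}$ ($C{\left(V,f \right)} = 1 \frac{1}{f} + \frac{f}{\left(V - 1\right) - 2} = \frac{1}{f} + \frac{f}{\left(-1 + V\right) - 2} = \frac{1}{f} + \frac{f}{-3 + V}$)
$C^{2}{\left(-3,2 \right)} = \left(\frac{-3 - 3 + 2^{2}}{2 \left(-3 - 3\right)}\right)^{2} = \left(\frac{-3 - 3 + 4}{2 \left(-6\right)}\right)^{2} = \left(\frac{1}{2} \left(- \frac{1}{6}\right) \left(-2\right)\right)^{2} = \left(\frac{1}{6}\right)^{2} = \frac{1}{36}$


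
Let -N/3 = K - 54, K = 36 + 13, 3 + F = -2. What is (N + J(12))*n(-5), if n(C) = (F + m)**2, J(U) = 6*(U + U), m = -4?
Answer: 12879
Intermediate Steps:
F = -5 (F = -3 - 2 = -5)
K = 49
N = 15 (N = -3*(49 - 54) = -3*(-5) = 15)
J(U) = 12*U (J(U) = 6*(2*U) = 12*U)
n(C) = 81 (n(C) = (-5 - 4)**2 = (-9)**2 = 81)
(N + J(12))*n(-5) = (15 + 12*12)*81 = (15 + 144)*81 = 159*81 = 12879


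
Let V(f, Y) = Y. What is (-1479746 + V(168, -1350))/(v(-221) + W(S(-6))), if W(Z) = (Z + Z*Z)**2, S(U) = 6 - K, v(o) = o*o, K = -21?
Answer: -1481096/620377 ≈ -2.3874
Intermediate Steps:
v(o) = o**2
S(U) = 27 (S(U) = 6 - 1*(-21) = 6 + 21 = 27)
W(Z) = (Z + Z**2)**2
(-1479746 + V(168, -1350))/(v(-221) + W(S(-6))) = (-1479746 - 1350)/((-221)**2 + 27**2*(1 + 27)**2) = -1481096/(48841 + 729*28**2) = -1481096/(48841 + 729*784) = -1481096/(48841 + 571536) = -1481096/620377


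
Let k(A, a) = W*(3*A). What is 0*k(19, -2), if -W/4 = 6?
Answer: 0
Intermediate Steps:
W = -24 (W = -4*6 = -24)
k(A, a) = -72*A
0*k(19, -2) = 0*(-72*19) = 0*(-1368) = 0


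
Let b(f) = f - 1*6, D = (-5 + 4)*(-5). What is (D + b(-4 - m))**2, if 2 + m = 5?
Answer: 64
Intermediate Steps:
m = 3 (m = -2 + 5 = 3)
D = 5 (D = -1*(-5) = 5)
b(f) = -6 + f (b(f) = f - 6 = -6 + f)
(D + b(-4 - m))**2 = (5 + (-6 + (-4 - 1*3)))**2 = (5 + (-6 + (-4 - 3)))**2 = (5 + (-6 - 7))**2 = (5 - 13)**2 = (-8)**2 = 64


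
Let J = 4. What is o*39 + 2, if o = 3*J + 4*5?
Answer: 1250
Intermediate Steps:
o = 32 (o = 3*4 + 4*5 = 12 + 20 = 32)
o*39 + 2 = 32*39 + 2 = 1248 + 2 = 1250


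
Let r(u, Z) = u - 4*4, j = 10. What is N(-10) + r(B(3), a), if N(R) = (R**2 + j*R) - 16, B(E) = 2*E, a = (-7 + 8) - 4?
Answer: -26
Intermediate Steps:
a = -3 (a = 1 - 4 = -3)
N(R) = -16 + R**2 + 10*R (N(R) = (R**2 + 10*R) - 16 = -16 + R**2 + 10*R)
r(u, Z) = -16 + u (r(u, Z) = u - 16 = -16 + u)
N(-10) + r(B(3), a) = (-16 + (-10)**2 + 10*(-10)) + (-16 + 2*3) = (-16 + 100 - 100) + (-16 + 6) = -16 - 10 = -26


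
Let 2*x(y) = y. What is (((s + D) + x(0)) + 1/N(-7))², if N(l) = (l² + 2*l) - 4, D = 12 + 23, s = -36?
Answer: 900/961 ≈ 0.93652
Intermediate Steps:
D = 35
x(y) = y/2
N(l) = -4 + l² + 2*l
(((s + D) + x(0)) + 1/N(-7))² = (((-36 + 35) + (½)*0) + 1/(-4 + (-7)² + 2*(-7)))² = ((-1 + 0) + 1/(-4 + 49 - 14))² = (-1 + 1/31)² = (-30/31)² = 900/961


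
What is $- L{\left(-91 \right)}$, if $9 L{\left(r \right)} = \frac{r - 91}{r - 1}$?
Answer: $- \frac{91}{414} \approx -0.21981$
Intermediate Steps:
$L{\left(r \right)} = \frac{-91 + r}{9 \left(-1 + r\right)}$ ($L{\left(r \right)} = \frac{\left(r - 91\right) \frac{1}{r - 1}}{9} = \frac{\left(-91 + r\right) \frac{1}{-1 + r}}{9} = \frac{\frac{1}{-1 + r} \left(-91 + r\right)}{9} = \frac{-91 + r}{9 \left(-1 + r\right)}$)
$- L{\left(-91 \right)} = - \frac{-91 - 91}{9 \left(-1 - 91\right)} = - \frac{-182}{9 \left(-92\right)} = - \frac{\left(-1\right) \left(-182\right)}{9 \cdot 92} = \left(-1\right) \frac{91}{414} = - \frac{91}{414}$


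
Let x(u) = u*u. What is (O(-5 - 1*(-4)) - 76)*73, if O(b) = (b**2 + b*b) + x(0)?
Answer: -5402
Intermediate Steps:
x(u) = u**2
O(b) = 2*b**2 (O(b) = (b**2 + b*b) + 0**2 = (b**2 + b**2) + 0 = 2*b**2 + 0 = 2*b**2)
(O(-5 - 1*(-4)) - 76)*73 = (2*(-5 - 1*(-4))**2 - 76)*73 = (2*(-5 + 4)**2 - 76)*73 = (2*(-1)**2 - 76)*73 = (2*1 - 76)*73 = (2 - 76)*73 = -74*73 = -5402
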